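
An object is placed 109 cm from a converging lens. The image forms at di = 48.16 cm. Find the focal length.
1/f = 1/do + 1/di → f = 33.4 cm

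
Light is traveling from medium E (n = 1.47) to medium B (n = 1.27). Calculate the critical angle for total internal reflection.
θc = arcsin(n₂/n₁) = 59.76°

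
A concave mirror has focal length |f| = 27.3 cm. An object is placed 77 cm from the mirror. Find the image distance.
f = +27.3 cm (concave); 1/di = 1/f − 1/do → di = 42.3 cm (real image, in front of mirror)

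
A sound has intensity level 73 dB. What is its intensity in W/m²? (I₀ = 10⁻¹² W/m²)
I = I₀·10^(β/10) = 2.00 × 10⁻⁵ W/m²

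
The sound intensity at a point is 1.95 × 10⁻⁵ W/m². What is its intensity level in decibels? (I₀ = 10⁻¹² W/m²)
β = 10·log₁₀(I/I₀) = 72.9 dB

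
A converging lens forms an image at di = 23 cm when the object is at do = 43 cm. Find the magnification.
M = −di/do = -0.5349 (inverted image)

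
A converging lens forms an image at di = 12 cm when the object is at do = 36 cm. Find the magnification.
M = −di/do = -0.3333 (inverted image)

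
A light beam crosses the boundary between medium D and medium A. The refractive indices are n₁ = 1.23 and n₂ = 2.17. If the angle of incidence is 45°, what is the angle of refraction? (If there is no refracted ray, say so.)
sin θ₂ = (n₁/n₂)·sin θ₁ = 0.4008 → θ₂ = 23.63°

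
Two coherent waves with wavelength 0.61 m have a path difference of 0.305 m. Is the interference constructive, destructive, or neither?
destructive — path difference = 0.5λ, an odd multiple of λ/2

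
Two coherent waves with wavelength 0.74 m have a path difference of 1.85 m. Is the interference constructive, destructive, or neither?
destructive — path difference = 2.5λ, an odd multiple of λ/2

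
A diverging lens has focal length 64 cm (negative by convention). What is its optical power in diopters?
P = 1/f = -1.562 D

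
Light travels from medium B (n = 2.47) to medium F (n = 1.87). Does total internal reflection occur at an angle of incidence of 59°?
θc = arcsin(n₂/n₁) = 49.21°; 59° > θc, so yes — total internal reflection.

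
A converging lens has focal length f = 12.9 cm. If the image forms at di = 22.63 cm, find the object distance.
1/do = 1/f − 1/di → do = 30 cm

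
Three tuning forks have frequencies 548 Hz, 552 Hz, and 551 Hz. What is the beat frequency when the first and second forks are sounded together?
4 Hz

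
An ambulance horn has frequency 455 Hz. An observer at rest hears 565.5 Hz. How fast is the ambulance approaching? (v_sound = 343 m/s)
v_s = v·(1 − f/f_obs) = 67.02 m/s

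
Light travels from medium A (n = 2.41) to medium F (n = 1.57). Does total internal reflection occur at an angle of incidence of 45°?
θc = arcsin(n₂/n₁) = 40.65°; 45° > θc, so yes — total internal reflection.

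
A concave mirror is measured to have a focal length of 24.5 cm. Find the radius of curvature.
R = 2|f| = 49 cm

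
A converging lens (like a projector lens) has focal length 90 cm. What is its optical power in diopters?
P = 1/f = 1.111 D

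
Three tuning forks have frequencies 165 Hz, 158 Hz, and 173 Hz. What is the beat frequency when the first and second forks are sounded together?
7 Hz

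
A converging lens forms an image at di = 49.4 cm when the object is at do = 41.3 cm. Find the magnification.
M = −di/do = -1.196 (inverted image)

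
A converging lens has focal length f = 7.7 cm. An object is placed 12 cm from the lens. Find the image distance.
1/di = 1/f − 1/do → di = 21.49 cm (real image)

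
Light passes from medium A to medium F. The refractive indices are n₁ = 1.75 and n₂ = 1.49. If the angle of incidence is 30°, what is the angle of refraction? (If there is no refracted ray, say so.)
sin θ₂ = (n₁/n₂)·sin θ₁ = 0.5872 → θ₂ = 35.96°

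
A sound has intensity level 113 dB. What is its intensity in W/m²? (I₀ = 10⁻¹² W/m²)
I = I₀·10^(β/10) = 2.00 × 10⁻¹ W/m²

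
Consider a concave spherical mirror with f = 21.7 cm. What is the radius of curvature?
R = 2|f| = 43.4 cm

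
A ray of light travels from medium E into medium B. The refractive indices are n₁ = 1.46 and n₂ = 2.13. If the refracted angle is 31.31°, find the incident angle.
sin θ₁ = (n₂/n₁)·sin θ₂ → θ₁ = 49.3°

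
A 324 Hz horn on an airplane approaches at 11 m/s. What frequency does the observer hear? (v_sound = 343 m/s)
f_obs = f·v/(v − v_s) = 334.7 Hz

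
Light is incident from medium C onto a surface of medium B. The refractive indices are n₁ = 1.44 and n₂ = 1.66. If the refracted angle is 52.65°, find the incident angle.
sin θ₁ = (n₂/n₁)·sin θ₂ → θ₁ = 66.4°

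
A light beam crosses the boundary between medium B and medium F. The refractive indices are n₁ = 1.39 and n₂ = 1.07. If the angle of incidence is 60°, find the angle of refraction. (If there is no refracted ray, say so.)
sin θ₂ = (n₁/n₂)·sin θ₁ = 1.125 > 1, so there is no refracted ray — the light undergoes total internal reflection.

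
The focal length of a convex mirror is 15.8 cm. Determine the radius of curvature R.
R = 2|f| = 31.6 cm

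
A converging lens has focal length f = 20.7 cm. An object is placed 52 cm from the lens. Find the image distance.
1/di = 1/f − 1/do → di = 34.39 cm (real image)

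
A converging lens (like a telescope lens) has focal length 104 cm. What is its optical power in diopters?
P = 1/f = 0.9615 D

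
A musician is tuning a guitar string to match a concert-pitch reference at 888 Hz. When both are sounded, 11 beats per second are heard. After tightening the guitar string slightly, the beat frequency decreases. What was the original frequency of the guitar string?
877 Hz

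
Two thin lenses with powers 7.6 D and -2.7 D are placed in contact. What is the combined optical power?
P_total = P₁ + P₂ = 4.9 D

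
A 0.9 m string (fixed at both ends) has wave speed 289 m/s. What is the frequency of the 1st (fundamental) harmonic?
fₙ = nv/(2L) = 160.6 Hz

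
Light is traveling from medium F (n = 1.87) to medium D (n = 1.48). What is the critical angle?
θc = arcsin(n₂/n₁) = 52.32°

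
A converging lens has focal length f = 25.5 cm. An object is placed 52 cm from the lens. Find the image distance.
1/di = 1/f − 1/do → di = 50.04 cm (real image)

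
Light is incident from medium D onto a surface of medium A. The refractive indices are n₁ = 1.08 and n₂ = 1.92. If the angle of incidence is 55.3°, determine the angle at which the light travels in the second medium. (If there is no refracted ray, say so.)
sin θ₂ = (n₁/n₂)·sin θ₁ = 0.4625 → θ₂ = 27.55°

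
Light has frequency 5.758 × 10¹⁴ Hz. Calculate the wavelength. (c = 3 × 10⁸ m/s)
λ = c/f = 521 nm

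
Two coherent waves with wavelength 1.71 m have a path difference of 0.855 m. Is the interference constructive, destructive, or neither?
destructive — path difference = 0.5λ, an odd multiple of λ/2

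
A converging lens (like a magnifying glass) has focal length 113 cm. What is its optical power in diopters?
P = 1/f = 0.885 D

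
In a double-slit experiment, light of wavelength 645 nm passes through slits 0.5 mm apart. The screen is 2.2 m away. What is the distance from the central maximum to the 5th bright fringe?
y = mλL/d = 14.19 mm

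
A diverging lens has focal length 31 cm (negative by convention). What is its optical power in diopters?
P = 1/f = -3.226 D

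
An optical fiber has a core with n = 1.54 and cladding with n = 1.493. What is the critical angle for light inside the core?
θc = arcsin(n_cladding/n_core) = 75.81°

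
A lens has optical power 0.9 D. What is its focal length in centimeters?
f = 1/P = 111.1 cm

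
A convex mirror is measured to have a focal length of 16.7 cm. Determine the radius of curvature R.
R = 2|f| = 33.4 cm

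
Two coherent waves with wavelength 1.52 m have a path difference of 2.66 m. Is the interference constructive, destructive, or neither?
neither (partial) — path difference = 1.75λ, neither a whole number of wavelengths nor an odd multiple of λ/2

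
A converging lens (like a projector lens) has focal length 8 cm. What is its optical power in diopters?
P = 1/f = 12.5 D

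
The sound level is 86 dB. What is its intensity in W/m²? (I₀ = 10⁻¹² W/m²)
I = I₀·10^(β/10) = 3.98 × 10⁻⁴ W/m²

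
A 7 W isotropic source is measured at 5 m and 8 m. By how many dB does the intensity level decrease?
Δβ = 20·log₁₀(r₂/r₁) = 4.082 dB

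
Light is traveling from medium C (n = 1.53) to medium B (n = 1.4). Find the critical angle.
θc = arcsin(n₂/n₁) = 66.21°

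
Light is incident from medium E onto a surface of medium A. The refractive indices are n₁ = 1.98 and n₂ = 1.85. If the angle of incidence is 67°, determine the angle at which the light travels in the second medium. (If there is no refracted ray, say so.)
sin θ₂ = (n₁/n₂)·sin θ₁ = 0.9852 → θ₂ = 80.13°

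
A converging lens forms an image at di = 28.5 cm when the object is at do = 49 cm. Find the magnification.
M = −di/do = -0.5816 (inverted image)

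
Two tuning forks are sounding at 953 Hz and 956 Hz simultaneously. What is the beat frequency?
3 Hz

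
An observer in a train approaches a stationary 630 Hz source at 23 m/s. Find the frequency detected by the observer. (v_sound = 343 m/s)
f_obs = f·(v + v_o)/v = 672.2 Hz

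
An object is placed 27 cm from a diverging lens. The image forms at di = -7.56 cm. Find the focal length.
1/f = 1/do + 1/di → f = -10.5 cm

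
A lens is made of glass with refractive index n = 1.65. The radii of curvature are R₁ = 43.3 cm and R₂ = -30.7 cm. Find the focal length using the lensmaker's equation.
1/f = (n − 1)(1/R₁ − 1/R₂) → f = 27.64 cm (converging lens)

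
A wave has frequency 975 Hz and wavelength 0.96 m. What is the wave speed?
v = fλ = 936 m/s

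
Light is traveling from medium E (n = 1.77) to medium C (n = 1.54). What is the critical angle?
θc = arcsin(n₂/n₁) = 60.47°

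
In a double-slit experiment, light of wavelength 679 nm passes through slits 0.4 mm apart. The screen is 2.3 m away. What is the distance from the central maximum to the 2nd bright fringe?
y = mλL/d = 7.808 mm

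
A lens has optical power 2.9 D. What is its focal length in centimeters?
f = 1/P = 34.48 cm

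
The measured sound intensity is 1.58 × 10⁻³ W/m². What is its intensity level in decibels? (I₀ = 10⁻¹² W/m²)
β = 10·log₁₀(I/I₀) = 91.99 dB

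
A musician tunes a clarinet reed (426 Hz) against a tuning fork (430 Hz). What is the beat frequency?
4 Hz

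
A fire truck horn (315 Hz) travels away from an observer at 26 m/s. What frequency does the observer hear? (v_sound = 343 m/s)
f_obs = f·v/(v + v_s) = 292.8 Hz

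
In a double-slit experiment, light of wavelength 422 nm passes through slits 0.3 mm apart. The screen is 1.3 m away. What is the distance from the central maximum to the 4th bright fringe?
y = mλL/d = 7.315 mm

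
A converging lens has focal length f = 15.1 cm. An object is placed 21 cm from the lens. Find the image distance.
1/di = 1/f − 1/do → di = 53.75 cm (real image)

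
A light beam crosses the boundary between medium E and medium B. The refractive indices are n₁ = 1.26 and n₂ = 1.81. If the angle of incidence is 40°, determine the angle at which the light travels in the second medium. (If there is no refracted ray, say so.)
sin θ₂ = (n₁/n₂)·sin θ₁ = 0.4475 → θ₂ = 26.58°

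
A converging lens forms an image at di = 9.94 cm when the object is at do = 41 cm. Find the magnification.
M = −di/do = -0.2424 (inverted image)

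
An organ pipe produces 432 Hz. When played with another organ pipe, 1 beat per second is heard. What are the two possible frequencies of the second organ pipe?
f₂ = 432 ± 1 Hz → 433 Hz or 431 Hz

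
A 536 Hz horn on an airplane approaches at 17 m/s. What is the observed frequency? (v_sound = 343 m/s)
f_obs = f·v/(v − v_s) = 564 Hz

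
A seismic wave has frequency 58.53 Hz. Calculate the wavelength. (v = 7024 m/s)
λ = v/f = 120 m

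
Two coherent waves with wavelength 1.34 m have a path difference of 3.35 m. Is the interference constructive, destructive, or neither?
destructive — path difference = 2.5λ, an odd multiple of λ/2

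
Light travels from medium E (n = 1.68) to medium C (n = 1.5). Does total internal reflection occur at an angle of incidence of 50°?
θc = arcsin(n₂/n₁) = 63.23°; 50° < θc, so no — the ray refracts.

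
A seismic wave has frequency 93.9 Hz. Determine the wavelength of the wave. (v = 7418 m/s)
λ = v/f = 79 m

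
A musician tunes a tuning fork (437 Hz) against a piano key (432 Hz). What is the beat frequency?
5 Hz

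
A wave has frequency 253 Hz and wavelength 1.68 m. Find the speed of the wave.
v = fλ = 425 m/s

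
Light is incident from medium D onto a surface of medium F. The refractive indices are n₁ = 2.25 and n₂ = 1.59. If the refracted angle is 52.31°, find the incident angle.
sin θ₁ = (n₂/n₁)·sin θ₂ → θ₁ = 34°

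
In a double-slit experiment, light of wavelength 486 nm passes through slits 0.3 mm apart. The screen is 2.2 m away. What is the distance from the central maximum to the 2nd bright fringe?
y = mλL/d = 7.128 mm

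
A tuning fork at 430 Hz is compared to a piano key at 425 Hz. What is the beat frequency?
5 Hz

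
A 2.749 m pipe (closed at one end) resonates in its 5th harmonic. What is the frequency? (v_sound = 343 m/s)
fₙ = nv/(4L) = 156 Hz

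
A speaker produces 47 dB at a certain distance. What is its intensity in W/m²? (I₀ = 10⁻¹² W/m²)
I = I₀·10^(β/10) = 5.01 × 10⁻⁸ W/m²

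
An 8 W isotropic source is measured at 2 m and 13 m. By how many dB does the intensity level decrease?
Δβ = 20·log₁₀(r₂/r₁) = 16.26 dB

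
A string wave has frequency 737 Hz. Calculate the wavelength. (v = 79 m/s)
λ = v/f = 0.1072 m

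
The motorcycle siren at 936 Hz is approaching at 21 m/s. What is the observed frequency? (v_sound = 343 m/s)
f_obs = f·v/(v − v_s) = 997 Hz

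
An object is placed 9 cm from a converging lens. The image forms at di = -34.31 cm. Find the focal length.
1/f = 1/do + 1/di → f = 12.2 cm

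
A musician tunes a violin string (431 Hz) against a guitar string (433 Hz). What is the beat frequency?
2 Hz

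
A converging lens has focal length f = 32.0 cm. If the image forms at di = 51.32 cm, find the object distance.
1/do = 1/f − 1/di → do = 85 cm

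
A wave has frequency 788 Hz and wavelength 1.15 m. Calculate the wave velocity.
v = fλ = 906.2 m/s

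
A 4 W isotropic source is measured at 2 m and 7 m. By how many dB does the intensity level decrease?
Δβ = 20·log₁₀(r₂/r₁) = 10.88 dB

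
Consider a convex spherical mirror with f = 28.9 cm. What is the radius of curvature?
R = 2|f| = 57.8 cm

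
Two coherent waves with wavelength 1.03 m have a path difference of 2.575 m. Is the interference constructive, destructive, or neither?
destructive — path difference = 2.5λ, an odd multiple of λ/2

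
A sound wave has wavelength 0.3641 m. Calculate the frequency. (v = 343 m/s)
f = v/λ = 942 Hz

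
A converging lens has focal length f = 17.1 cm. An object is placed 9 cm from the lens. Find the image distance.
1/di = 1/f − 1/do → di = -19 cm (virtual image)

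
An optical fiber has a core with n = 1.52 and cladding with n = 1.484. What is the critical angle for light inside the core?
θc = arcsin(n_cladding/n_core) = 77.51°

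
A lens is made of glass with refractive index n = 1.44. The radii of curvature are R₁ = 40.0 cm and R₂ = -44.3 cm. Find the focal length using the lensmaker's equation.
1/f = (n − 1)(1/R₁ − 1/R₂) → f = 47.77 cm (converging lens)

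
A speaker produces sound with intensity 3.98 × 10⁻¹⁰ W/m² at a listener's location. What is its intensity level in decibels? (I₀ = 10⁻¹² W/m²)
β = 10·log₁₀(I/I₀) = 26 dB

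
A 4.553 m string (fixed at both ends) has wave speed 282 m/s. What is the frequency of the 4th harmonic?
fₙ = nv/(2L) = 123.9 Hz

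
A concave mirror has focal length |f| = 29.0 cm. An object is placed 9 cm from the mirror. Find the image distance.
f = +29.0 cm (concave); 1/di = 1/f − 1/do → di = -13.05 cm (virtual image, behind mirror)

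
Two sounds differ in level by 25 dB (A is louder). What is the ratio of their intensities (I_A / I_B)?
I_A/I_B = 10^(Δβ/10) = 316.2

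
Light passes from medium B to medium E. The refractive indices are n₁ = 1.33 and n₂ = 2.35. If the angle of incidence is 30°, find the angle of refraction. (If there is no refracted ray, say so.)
sin θ₂ = (n₁/n₂)·sin θ₁ = 0.283 → θ₂ = 16.44°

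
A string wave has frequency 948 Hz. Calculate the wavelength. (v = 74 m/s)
λ = v/f = 0.07806 m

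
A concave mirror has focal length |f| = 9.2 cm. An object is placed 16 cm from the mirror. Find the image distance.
f = +9.2 cm (concave); 1/di = 1/f − 1/do → di = 21.65 cm (real image, in front of mirror)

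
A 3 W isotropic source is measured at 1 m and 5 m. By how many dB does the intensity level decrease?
Δβ = 20·log₁₀(r₂/r₁) = 13.98 dB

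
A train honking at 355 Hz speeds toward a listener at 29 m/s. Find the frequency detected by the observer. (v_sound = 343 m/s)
f_obs = f·v/(v − v_s) = 387.8 Hz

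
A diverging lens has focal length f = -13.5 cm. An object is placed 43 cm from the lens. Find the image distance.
1/di = 1/f − 1/do → di = -10.27 cm (virtual image)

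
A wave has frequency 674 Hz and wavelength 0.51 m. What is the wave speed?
v = fλ = 343.7 m/s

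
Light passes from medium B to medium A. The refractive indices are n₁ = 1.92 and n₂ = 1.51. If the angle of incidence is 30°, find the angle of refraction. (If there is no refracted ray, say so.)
sin θ₂ = (n₁/n₂)·sin θ₁ = 0.6358 → θ₂ = 39.48°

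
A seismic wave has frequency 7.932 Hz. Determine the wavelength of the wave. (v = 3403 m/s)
λ = v/f = 429 m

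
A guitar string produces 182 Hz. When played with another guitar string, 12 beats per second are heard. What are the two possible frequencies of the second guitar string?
f₂ = 182 ± 12 Hz → 194 Hz or 170 Hz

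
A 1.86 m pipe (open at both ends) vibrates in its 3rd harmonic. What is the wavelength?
λₙ = 2L/n = 1.24 m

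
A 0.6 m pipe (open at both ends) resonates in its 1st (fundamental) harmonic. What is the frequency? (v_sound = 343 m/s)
fₙ = nv/(2L) = 285.8 Hz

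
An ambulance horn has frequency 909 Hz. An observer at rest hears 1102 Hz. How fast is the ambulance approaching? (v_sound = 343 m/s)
v_s = v·(1 − f/f_obs) = 60.07 m/s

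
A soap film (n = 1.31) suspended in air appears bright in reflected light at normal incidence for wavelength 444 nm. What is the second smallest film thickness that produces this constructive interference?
2nt = (m − ½)λ with m = 2 → t = (m − ½)λ/(2n) = 254.2 nm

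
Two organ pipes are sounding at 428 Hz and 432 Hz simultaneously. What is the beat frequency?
4 Hz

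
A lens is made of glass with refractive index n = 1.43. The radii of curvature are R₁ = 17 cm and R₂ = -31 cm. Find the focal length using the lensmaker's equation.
1/f = (n − 1)(1/R₁ − 1/R₂) → f = 25.53 cm (converging lens)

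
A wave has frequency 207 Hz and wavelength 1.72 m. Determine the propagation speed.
v = fλ = 356 m/s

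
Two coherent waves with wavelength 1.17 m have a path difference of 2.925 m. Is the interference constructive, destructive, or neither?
destructive — path difference = 2.5λ, an odd multiple of λ/2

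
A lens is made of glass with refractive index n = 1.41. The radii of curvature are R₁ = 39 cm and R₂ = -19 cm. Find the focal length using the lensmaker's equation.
1/f = (n − 1)(1/R₁ − 1/R₂) → f = 31.16 cm (converging lens)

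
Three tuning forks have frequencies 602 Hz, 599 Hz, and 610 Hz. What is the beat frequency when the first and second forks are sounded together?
3 Hz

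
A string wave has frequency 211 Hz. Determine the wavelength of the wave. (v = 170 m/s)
λ = v/f = 0.8057 m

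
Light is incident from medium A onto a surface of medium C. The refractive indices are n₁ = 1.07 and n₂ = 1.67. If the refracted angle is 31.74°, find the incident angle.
sin θ₁ = (n₂/n₁)·sin θ₂ → θ₁ = 55.19°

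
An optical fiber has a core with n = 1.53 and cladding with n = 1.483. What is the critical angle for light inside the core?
θc = arcsin(n_cladding/n_core) = 75.76°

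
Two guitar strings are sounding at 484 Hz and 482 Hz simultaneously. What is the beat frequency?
2 Hz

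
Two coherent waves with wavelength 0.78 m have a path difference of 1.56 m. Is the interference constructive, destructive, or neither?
constructive — path difference = 2λ, a whole number of wavelengths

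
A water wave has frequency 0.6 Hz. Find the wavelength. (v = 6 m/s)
λ = v/f = 10 m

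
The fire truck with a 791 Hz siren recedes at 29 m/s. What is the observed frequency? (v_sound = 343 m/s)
f_obs = f·v/(v + v_s) = 729.3 Hz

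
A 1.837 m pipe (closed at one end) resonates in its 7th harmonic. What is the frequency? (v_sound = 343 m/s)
fₙ = nv/(4L) = 326.8 Hz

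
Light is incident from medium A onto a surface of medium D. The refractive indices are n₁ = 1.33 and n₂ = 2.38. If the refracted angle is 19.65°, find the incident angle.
sin θ₁ = (n₂/n₁)·sin θ₂ → θ₁ = 37°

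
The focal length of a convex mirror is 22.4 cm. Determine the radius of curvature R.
R = 2|f| = 44.8 cm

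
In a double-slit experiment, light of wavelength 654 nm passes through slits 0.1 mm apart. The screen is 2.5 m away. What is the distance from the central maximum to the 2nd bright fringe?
y = mλL/d = 32.7 mm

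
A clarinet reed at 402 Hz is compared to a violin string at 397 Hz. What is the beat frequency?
5 Hz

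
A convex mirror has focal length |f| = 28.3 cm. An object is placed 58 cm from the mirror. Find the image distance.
f = −28.3 cm (convex); 1/di = 1/f − 1/do → di = -19.02 cm (virtual image, behind mirror)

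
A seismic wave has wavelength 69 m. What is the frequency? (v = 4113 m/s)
f = v/λ = 59.61 Hz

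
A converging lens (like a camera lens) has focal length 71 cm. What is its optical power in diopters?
P = 1/f = 1.408 D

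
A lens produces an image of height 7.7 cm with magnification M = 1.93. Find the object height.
ho = |hi|/|M| = 3.99 cm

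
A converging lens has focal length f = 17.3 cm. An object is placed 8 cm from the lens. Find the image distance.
1/di = 1/f − 1/do → di = -14.88 cm (virtual image)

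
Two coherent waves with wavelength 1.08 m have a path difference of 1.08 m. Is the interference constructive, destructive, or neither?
constructive — path difference = 1λ, a whole number of wavelengths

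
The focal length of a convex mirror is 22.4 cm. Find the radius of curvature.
R = 2|f| = 44.8 cm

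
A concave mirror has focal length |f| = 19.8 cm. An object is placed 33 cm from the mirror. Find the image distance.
f = +19.8 cm (concave); 1/di = 1/f − 1/do → di = 49.5 cm (real image, in front of mirror)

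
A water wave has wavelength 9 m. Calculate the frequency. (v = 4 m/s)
f = v/λ = 0.4444 Hz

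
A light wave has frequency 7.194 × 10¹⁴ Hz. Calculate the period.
T = 1/f = 1.390 × 10⁻¹⁵ s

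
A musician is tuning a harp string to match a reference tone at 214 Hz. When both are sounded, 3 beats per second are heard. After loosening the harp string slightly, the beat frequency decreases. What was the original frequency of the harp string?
217 Hz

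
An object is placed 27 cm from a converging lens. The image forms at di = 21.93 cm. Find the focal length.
1/f = 1/do + 1/di → f = 12.1 cm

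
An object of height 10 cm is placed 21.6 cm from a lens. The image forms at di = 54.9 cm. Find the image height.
hi = (-di/do) × ho = -25.42 cm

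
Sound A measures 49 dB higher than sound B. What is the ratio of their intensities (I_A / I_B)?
I_A/I_B = 10^(Δβ/10) = 79430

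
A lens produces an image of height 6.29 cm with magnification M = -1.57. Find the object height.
ho = |hi|/|M| = 4.006 cm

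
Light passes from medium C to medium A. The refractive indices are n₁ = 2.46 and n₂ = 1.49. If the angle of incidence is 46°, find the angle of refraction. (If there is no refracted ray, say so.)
sin θ₂ = (n₁/n₂)·sin θ₁ = 1.188 > 1, so there is no refracted ray — the light undergoes total internal reflection.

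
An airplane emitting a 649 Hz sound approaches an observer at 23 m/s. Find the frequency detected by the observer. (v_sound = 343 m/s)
f_obs = f·v/(v − v_s) = 695.6 Hz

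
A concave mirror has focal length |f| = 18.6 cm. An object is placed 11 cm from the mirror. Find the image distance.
f = +18.6 cm (concave); 1/di = 1/f − 1/do → di = -26.92 cm (virtual image, behind mirror)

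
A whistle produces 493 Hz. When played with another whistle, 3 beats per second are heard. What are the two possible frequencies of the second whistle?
f₂ = 493 ± 3 Hz → 496 Hz or 490 Hz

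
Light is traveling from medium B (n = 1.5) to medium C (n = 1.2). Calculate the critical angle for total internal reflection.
θc = arcsin(n₂/n₁) = 53.13°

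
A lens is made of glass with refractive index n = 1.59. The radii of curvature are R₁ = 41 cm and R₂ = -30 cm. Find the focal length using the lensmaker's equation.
1/f = (n − 1)(1/R₁ − 1/R₂) → f = 29.36 cm (converging lens)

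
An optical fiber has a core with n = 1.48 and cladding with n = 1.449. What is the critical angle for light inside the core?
θc = arcsin(n_cladding/n_core) = 78.25°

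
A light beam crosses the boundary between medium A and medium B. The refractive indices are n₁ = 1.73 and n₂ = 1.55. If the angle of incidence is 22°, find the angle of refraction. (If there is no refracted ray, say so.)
sin θ₂ = (n₁/n₂)·sin θ₁ = 0.4181 → θ₂ = 24.72°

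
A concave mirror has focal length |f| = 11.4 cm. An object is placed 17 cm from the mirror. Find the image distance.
f = +11.4 cm (concave); 1/di = 1/f − 1/do → di = 34.61 cm (real image, in front of mirror)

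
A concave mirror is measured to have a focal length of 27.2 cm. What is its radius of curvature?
R = 2|f| = 54.4 cm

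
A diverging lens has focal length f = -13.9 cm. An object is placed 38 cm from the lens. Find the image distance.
1/di = 1/f − 1/do → di = -10.18 cm (virtual image)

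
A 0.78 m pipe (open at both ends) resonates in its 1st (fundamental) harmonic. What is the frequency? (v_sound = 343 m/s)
fₙ = nv/(2L) = 219.9 Hz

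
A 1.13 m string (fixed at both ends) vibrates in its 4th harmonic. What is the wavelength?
λₙ = 2L/n = 0.565 m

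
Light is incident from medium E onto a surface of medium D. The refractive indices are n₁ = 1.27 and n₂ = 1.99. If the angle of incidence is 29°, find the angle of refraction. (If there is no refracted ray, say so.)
sin θ₂ = (n₁/n₂)·sin θ₁ = 0.3094 → θ₂ = 18.02°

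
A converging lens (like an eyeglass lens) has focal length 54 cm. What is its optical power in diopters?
P = 1/f = 1.852 D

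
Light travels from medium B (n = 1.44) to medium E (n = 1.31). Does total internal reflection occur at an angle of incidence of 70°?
θc = arcsin(n₂/n₁) = 65.47°; 70° > θc, so yes — total internal reflection.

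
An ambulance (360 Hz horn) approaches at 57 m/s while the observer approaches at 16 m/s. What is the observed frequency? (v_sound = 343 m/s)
f_obs = f·(v + v_o)/(v − v_s) = 451.9 Hz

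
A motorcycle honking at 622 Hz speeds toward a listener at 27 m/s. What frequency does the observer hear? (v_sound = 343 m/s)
f_obs = f·v/(v − v_s) = 675.1 Hz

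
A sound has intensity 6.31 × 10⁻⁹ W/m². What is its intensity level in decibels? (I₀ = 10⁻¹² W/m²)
β = 10·log₁₀(I/I₀) = 38 dB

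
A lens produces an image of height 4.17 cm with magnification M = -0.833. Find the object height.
ho = |hi|/|M| = 5.006 cm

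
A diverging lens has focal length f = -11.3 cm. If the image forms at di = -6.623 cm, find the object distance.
1/do = 1/f − 1/di → do = 16 cm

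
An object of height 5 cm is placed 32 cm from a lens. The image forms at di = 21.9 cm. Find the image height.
hi = (-di/do) × ho = -3.422 cm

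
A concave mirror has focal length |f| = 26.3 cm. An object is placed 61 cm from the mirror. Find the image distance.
f = +26.3 cm (concave); 1/di = 1/f − 1/do → di = 46.23 cm (real image, in front of mirror)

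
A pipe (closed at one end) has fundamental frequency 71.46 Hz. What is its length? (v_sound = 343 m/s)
L = v/(4f₁) = 1.2 m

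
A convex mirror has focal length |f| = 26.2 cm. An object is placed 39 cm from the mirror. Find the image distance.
f = −26.2 cm (convex); 1/di = 1/f − 1/do → di = -15.67 cm (virtual image, behind mirror)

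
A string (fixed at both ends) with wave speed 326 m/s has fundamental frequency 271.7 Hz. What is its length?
L = v/(2f₁) = 0.5999 m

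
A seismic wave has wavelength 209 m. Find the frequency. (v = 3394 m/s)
f = v/λ = 16.24 Hz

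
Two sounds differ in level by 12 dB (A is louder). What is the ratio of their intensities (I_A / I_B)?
I_A/I_B = 10^(Δβ/10) = 15.85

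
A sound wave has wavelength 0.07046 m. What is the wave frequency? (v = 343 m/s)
f = v/λ = 4868 Hz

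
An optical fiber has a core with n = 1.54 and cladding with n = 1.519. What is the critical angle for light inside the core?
θc = arcsin(n_cladding/n_core) = 80.53°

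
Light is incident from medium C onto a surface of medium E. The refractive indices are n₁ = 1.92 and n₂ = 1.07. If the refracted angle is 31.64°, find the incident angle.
sin θ₁ = (n₂/n₁)·sin θ₂ → θ₁ = 17°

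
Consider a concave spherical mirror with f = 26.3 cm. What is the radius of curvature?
R = 2|f| = 52.6 cm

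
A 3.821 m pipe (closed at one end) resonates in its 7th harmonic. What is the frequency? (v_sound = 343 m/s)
fₙ = nv/(4L) = 157.1 Hz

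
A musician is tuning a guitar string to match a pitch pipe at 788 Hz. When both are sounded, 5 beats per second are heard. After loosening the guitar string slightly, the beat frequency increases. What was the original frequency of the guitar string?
783 Hz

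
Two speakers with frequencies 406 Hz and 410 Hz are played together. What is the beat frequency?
4 Hz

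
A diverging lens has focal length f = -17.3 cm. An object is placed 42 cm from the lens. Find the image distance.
1/di = 1/f − 1/do → di = -12.25 cm (virtual image)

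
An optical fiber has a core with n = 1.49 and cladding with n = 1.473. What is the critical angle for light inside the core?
θc = arcsin(n_cladding/n_core) = 81.34°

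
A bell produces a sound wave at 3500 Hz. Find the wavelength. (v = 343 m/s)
λ = v/f = 0.098 m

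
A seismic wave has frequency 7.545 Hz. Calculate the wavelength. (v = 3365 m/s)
λ = v/f = 446 m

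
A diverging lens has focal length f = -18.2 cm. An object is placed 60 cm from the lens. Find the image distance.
1/di = 1/f − 1/do → di = -13.96 cm (virtual image)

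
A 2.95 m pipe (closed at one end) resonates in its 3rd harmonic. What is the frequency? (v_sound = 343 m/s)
fₙ = nv/(4L) = 87.2 Hz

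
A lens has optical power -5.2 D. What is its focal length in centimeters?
f = 1/P = -19.23 cm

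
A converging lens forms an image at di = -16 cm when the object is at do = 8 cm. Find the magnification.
M = −di/do = 2 (upright image)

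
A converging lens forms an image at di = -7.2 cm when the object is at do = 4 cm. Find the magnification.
M = −di/do = 1.8 (upright image)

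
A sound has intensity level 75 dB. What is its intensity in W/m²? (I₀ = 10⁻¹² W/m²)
I = I₀·10^(β/10) = 3.16 × 10⁻⁵ W/m²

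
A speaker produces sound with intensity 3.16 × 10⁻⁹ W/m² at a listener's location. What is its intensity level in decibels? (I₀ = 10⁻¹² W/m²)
β = 10·log₁₀(I/I₀) = 35 dB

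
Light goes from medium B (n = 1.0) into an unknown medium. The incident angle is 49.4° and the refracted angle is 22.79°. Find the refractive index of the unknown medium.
n₂ = n₁·sin θ₁ / sin θ₂ = 1.96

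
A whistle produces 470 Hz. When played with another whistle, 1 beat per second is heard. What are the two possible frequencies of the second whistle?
f₂ = 470 ± 1 Hz → 471 Hz or 469 Hz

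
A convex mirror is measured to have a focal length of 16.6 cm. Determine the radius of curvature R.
R = 2|f| = 33.2 cm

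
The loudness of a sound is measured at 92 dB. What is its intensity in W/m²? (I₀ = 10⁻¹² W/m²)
I = I₀·10^(β/10) = 1.58 × 10⁻³ W/m²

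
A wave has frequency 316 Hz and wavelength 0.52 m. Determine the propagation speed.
v = fλ = 164.3 m/s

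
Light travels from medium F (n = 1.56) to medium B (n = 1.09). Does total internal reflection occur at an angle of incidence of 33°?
θc = arcsin(n₂/n₁) = 44.32°; 33° < θc, so no — the ray refracts.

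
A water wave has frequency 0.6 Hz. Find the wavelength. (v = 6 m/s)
λ = v/f = 10 m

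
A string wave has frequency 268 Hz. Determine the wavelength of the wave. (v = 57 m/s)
λ = v/f = 0.2127 m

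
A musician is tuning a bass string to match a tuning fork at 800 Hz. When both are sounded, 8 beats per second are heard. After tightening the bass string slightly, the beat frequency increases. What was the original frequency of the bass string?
808 Hz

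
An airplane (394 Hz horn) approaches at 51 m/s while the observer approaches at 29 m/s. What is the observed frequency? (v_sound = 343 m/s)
f_obs = f·(v + v_o)/(v − v_s) = 501.9 Hz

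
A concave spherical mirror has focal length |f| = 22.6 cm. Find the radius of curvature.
R = 2|f| = 45.2 cm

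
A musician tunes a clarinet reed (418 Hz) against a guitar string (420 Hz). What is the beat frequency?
2 Hz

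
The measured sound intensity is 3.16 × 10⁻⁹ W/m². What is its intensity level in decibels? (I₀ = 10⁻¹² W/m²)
β = 10·log₁₀(I/I₀) = 35 dB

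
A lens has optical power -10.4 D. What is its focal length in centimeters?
f = 1/P = -9.615 cm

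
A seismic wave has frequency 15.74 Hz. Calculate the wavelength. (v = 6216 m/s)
λ = v/f = 394.9 m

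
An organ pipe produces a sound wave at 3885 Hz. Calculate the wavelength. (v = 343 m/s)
λ = v/f = 0.08829 m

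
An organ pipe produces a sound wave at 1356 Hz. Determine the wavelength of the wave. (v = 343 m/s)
λ = v/f = 0.2529 m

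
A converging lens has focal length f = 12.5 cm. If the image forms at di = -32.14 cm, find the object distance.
1/do = 1/f − 1/di → do = 9 cm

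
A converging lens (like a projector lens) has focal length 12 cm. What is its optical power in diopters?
P = 1/f = 8.333 D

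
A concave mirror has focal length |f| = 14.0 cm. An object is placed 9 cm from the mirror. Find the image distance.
f = +14.0 cm (concave); 1/di = 1/f − 1/do → di = -25.2 cm (virtual image, behind mirror)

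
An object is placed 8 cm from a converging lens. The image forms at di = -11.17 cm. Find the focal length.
1/f = 1/do + 1/di → f = 28.19 cm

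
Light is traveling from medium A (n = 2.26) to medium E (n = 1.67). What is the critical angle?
θc = arcsin(n₂/n₁) = 47.64°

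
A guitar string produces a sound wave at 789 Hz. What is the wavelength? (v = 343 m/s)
λ = v/f = 0.4347 m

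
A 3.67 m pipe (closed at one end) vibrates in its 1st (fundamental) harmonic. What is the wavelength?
λₙ = 4L/n = 14.68 m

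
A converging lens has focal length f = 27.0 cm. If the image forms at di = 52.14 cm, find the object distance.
1/do = 1/f − 1/di → do = 56 cm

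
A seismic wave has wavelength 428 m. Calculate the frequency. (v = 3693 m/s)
f = v/λ = 8.629 Hz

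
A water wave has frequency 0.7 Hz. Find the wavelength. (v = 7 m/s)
λ = v/f = 10 m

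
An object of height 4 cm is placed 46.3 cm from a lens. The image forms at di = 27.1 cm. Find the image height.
hi = (-di/do) × ho = -2.341 cm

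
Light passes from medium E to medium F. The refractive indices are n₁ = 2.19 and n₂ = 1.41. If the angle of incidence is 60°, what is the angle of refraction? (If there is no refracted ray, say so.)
sin θ₂ = (n₁/n₂)·sin θ₁ = 1.345 > 1, so there is no refracted ray — the light undergoes total internal reflection.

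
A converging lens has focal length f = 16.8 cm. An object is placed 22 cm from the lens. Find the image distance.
1/di = 1/f − 1/do → di = 71.08 cm (real image)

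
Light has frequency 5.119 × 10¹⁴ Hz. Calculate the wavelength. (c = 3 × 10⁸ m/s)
λ = c/f = 586.1 nm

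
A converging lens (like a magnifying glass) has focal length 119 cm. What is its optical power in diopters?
P = 1/f = 0.8403 D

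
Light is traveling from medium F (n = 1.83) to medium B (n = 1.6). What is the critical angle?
θc = arcsin(n₂/n₁) = 60.96°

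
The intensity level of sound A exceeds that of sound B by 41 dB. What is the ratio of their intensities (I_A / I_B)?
I_A/I_B = 10^(Δβ/10) = 12590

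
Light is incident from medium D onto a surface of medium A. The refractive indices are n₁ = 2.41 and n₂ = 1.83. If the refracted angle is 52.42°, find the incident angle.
sin θ₁ = (n₂/n₁)·sin θ₂ → θ₁ = 37°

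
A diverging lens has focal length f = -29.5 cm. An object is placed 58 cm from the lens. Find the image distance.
1/di = 1/f − 1/do → di = -19.55 cm (virtual image)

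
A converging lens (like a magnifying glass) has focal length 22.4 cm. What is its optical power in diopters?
P = 1/f = 4.464 D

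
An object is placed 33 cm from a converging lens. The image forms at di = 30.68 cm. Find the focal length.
1/f = 1/do + 1/di → f = 15.9 cm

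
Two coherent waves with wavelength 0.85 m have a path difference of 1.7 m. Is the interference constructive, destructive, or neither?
constructive — path difference = 2λ, a whole number of wavelengths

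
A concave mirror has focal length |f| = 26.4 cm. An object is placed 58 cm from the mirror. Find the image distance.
f = +26.4 cm (concave); 1/di = 1/f − 1/do → di = 48.46 cm (real image, in front of mirror)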